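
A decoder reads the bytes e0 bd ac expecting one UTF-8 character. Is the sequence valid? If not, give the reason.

Leading byte 0xE0 = 11100000 → 3-byte form.
Continuation bytes 0xBD=10111101, 0xAC=10101100 all match 10xxxxxx.
Decoded value 0xF6C is ≥ 0x800 (shortest form) and not a surrogate.

valid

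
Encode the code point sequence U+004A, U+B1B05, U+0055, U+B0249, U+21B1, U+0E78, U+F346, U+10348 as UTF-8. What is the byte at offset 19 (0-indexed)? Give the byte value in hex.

U+004A → 1-byte form 4A at offsets 0–0.
U+B1B05 → 4-byte form F2 B1 AC 85 at offsets 1–4.
U+0055 → 1-byte form 55 at offsets 5–5.
U+B0249 → 4-byte form F2 B0 89 89 at offsets 6–9.
U+21B1 → 3-byte form E2 86 B1 at offsets 10–12.
U+0E78 → 3-byte form E0 B9 B8 at offsets 13–15.
U+F346 → 3-byte form EF 8D 86 at offsets 16–18.
U+10348 → 4-byte form F0 90 8D 88 at offsets 19–22.
Offset 19 falls in char 8's range; it's byte 1 of F0 90 8D 88 = 0xF0.

0xF0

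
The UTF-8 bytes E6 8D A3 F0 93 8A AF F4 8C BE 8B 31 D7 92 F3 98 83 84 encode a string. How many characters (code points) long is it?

6

Byte at offset 0: 0xE6 = 11100110 → 3-byte char (#1). Advance 3.
Byte at offset 3: 0xF0 = 11110000 → 4-byte char (#2). Advance 4.
Byte at offset 7: 0xF4 = 11110100 → 4-byte char (#3). Advance 4.
Byte at offset 11: 0x31 = 00110001 → 1-byte char (#4). Advance 1.
Byte at offset 12: 0xD7 = 11010111 → 2-byte char (#5). Advance 2.
Byte at offset 14: 0xF3 = 11110011 → 4-byte char (#6). Advance 4.
Reached end at offset 18 after 6 code points.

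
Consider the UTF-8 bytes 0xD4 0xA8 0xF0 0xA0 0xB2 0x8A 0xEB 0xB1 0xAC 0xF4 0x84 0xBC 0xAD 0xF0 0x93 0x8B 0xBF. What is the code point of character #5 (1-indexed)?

Offset 0: leading byte 0xD4 = 11010100 → 2-byte char #1 = D4 A8.
Offset 2: leading byte 0xF0 = 11110000 → 4-byte char #2 = F0 A0 B2 8A.
Offset 6: leading byte 0xEB = 11101011 → 3-byte char #3 = EB B1 AC.
Offset 9: leading byte 0xF4 = 11110100 → 4-byte char #4 = F4 84 BC AD.
Offset 13: leading byte 0xF0 = 11110000 → 4-byte char #5 = F0 93 8B BF.
Leading byte 0xF0 = 11110000 matches 11110xxx → 4-byte sequence.
Byte 1: 0xF0 = 11110000, payload 000 (3 bits).
Byte 2: 0x93 = 10010011 (10xxxxxx ✓), payload 010011.
Byte 3: 0x8B = 10001011 (10xxxxxx ✓), payload 001011.
Byte 4: 0xBF = 10111111 (10xxxxxx ✓), payload 111111.
Concatenate: 000010011001011111111 = 0x132FF (21 bits → U+132FF).

U+132FF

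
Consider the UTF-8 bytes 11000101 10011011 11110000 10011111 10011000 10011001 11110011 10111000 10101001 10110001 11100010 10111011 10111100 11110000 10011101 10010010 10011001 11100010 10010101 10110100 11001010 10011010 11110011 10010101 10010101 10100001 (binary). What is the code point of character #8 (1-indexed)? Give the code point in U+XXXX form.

U+D5561

Offset 0: leading byte 0xC5 = 11000101 → 2-byte char #1 = C5 9B.
Offset 2: leading byte 0xF0 = 11110000 → 4-byte char #2 = F0 9F 98 99.
Offset 6: leading byte 0xF3 = 11110011 → 4-byte char #3 = F3 B8 A9 B1.
Offset 10: leading byte 0xE2 = 11100010 → 3-byte char #4 = E2 BB BC.
Offset 13: leading byte 0xF0 = 11110000 → 4-byte char #5 = F0 9D 92 99.
Offset 17: leading byte 0xE2 = 11100010 → 3-byte char #6 = E2 95 B4.
Offset 20: leading byte 0xCA = 11001010 → 2-byte char #7 = CA 9A.
Offset 22: leading byte 0xF3 = 11110011 → 4-byte char #8 = F3 95 95 A1.
Leading byte 0xF3 = 11110011 matches 11110xxx → 4-byte sequence.
Byte 1: 0xF3 = 11110011, payload 011 (3 bits).
Byte 2: 0x95 = 10010101 (10xxxxxx ✓), payload 010101.
Byte 3: 0x95 = 10010101 (10xxxxxx ✓), payload 010101.
Byte 4: 0xA1 = 10100001 (10xxxxxx ✓), payload 100001.
Concatenate: 011010101010101100001 = 0xD5561 (21 bits → U+D5561).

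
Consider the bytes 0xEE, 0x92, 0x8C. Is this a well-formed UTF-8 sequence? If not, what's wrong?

Leading byte 0xEE = 11101110 → 3-byte form.
Continuation bytes 0x92=10010010, 0x8C=10001100 all match 10xxxxxx.
Decoded value 0xE48C is ≥ 0x800 (shortest form) and not a surrogate.

valid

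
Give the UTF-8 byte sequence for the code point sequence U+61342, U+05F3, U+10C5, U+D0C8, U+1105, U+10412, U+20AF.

F1 A1 8D 82 D7 B3 E1 83 85 ED 83 88 E1 84 85 F0 90 90 92 E2 82 AF

U+61342: 4-byte form → F1 A1 8D 82.
U+05F3: 2-byte form → D7 B3.
U+10C5: 3-byte form → E1 83 85.
U+D0C8: 3-byte form → ED 83 88.
U+1105: 3-byte form → E1 84 85.
U+10412: 4-byte form → F0 90 90 92.
U+20AF: 3-byte form → E2 82 AF.
Concatenated (22 bytes): F1 A1 8D 82 D7 B3 E1 83 85 ED 83 88 E1 84 85 F0 90 90 92 E2 82 AF.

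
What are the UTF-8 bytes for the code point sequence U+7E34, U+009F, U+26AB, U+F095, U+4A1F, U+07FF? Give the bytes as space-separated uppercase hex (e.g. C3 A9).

U+7E34: 3-byte form → E7 B8 B4.
U+009F: 2-byte form → C2 9F.
U+26AB: 3-byte form → E2 9A AB.
U+F095: 3-byte form → EF 82 95.
U+4A1F: 3-byte form → E4 A8 9F.
U+07FF: 2-byte form → DF BF.
Concatenated (16 bytes): E7 B8 B4 C2 9F E2 9A AB EF 82 95 E4 A8 9F DF BF.

E7 B8 B4 C2 9F E2 9A AB EF 82 95 E4 A8 9F DF BF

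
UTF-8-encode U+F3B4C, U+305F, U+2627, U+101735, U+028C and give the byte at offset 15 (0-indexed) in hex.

U+F3B4C → 4-byte form F3 B3 AD 8C at offsets 0–3.
U+305F → 3-byte form E3 81 9F at offsets 4–6.
U+2627 → 3-byte form E2 98 A7 at offsets 7–9.
U+101735 → 4-byte form F4 81 9C B5 at offsets 10–13.
U+028C → 2-byte form CA 8C at offsets 14–15.
Offset 15 falls in char 5's range; it's byte 2 of CA 8C = 0x8C.

0x8C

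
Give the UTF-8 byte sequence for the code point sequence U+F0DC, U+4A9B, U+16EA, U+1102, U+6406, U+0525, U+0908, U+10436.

EF 83 9C E4 AA 9B E1 9B AA E1 84 82 E6 90 86 D4 A5 E0 A4 88 F0 90 90 B6

U+F0DC: 3-byte form → EF 83 9C.
U+4A9B: 3-byte form → E4 AA 9B.
U+16EA: 3-byte form → E1 9B AA.
U+1102: 3-byte form → E1 84 82.
U+6406: 3-byte form → E6 90 86.
U+0525: 2-byte form → D4 A5.
U+0908: 3-byte form → E0 A4 88.
U+10436: 4-byte form → F0 90 90 B6.
Concatenated (24 bytes): EF 83 9C E4 AA 9B E1 9B AA E1 84 82 E6 90 86 D4 A5 E0 A4 88 F0 90 90 B6.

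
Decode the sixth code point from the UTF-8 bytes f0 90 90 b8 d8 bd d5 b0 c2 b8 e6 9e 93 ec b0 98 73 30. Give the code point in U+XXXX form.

Offset 0: leading byte 0xF0 = 11110000 → 4-byte char #1 = F0 90 90 B8.
Offset 4: leading byte 0xD8 = 11011000 → 2-byte char #2 = D8 BD.
Offset 6: leading byte 0xD5 = 11010101 → 2-byte char #3 = D5 B0.
Offset 8: leading byte 0xC2 = 11000010 → 2-byte char #4 = C2 B8.
Offset 10: leading byte 0xE6 = 11100110 → 3-byte char #5 = E6 9E 93.
Offset 13: leading byte 0xEC = 11101100 → 3-byte char #6 = EC B0 98.
Leading byte 0xEC = 11101100 matches 1110xxxx → 3-byte sequence.
Byte 1: 0xEC = 11101100, payload 1100 (4 bits).
Byte 2: 0xB0 = 10110000 (10xxxxxx ✓), payload 110000.
Byte 3: 0x98 = 10011000 (10xxxxxx ✓), payload 011000.
Concatenate: 1100110000011000 = 0xCC18 (16 bits → U+CC18).

U+CC18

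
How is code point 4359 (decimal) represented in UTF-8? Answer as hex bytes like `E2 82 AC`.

U+1107 = 0x1107 = 4359 decimal. In range U+0800–U+FFFF → 3-byte form: 1110xxxx 10xxxxxx 10xxxxxx.
Binary (16 bits): 0001000100000111.
Split 4+6+6: 0001 | 000100 | 000111.
Byte 1: 11100001 = 0xE1.
Byte 2: 10000100 = 0x84.
Byte 3: 10000111 = 0x87.

E1 84 87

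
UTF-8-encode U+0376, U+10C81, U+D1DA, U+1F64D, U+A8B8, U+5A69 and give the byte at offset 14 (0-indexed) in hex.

U+0376 → 2-byte form CD B6 at offsets 0–1.
U+10C81 → 4-byte form F0 90 B2 81 at offsets 2–5.
U+D1DA → 3-byte form ED 87 9A at offsets 6–8.
U+1F64D → 4-byte form F0 9F 99 8D at offsets 9–12.
U+A8B8 → 3-byte form EA A2 B8 at offsets 13–15.
Offset 14 falls in char 5's range; it's byte 2 of EA A2 B8 = 0xA2.

0xA2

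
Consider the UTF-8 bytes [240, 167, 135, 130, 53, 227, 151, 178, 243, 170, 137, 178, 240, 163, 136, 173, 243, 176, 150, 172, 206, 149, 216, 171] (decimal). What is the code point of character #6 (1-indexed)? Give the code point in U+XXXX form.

Offset 0: leading byte 0xF0 = 11110000 → 4-byte char #1 = F0 A7 87 82.
Offset 4: leading byte 0x35 = 00110101 → 1-byte char #2 = 35.
Offset 5: leading byte 0xE3 = 11100011 → 3-byte char #3 = E3 97 B2.
Offset 8: leading byte 0xF3 = 11110011 → 4-byte char #4 = F3 AA 89 B2.
Offset 12: leading byte 0xF0 = 11110000 → 4-byte char #5 = F0 A3 88 AD.
Offset 16: leading byte 0xF3 = 11110011 → 4-byte char #6 = F3 B0 96 AC.
Leading byte 0xF3 = 11110011 matches 11110xxx → 4-byte sequence.
Byte 1: 0xF3 = 11110011, payload 011 (3 bits).
Byte 2: 0xB0 = 10110000 (10xxxxxx ✓), payload 110000.
Byte 3: 0x96 = 10010110 (10xxxxxx ✓), payload 010110.
Byte 4: 0xAC = 10101100 (10xxxxxx ✓), payload 101100.
Concatenate: 011110000010110101100 = 0xF05AC (21 bits → U+F05AC).

U+F05AC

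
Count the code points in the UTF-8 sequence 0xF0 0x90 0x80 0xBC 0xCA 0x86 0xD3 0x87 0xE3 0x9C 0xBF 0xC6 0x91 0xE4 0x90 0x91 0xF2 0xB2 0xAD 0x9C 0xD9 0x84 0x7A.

Byte at offset 0: 0xF0 = 11110000 → 4-byte char (#1). Advance 4.
Byte at offset 4: 0xCA = 11001010 → 2-byte char (#2). Advance 2.
Byte at offset 6: 0xD3 = 11010011 → 2-byte char (#3). Advance 2.
Byte at offset 8: 0xE3 = 11100011 → 3-byte char (#4). Advance 3.
Byte at offset 11: 0xC6 = 11000110 → 2-byte char (#5). Advance 2.
Byte at offset 13: 0xE4 = 11100100 → 3-byte char (#6). Advance 3.
Byte at offset 16: 0xF2 = 11110010 → 4-byte char (#7). Advance 4.
Byte at offset 20: 0xD9 = 11011001 → 2-byte char (#8). Advance 2.
Byte at offset 22: 0x7A = 01111010 → 1-byte char (#9). Advance 1.
Reached end at offset 23 after 9 code points.

9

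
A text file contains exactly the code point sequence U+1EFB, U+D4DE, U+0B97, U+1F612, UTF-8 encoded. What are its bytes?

E1 BB BB ED 93 9E E0 AE 97 F0 9F 98 92

U+1EFB: 3-byte form → E1 BB BB.
U+D4DE: 3-byte form → ED 93 9E.
U+0B97: 3-byte form → E0 AE 97.
U+1F612: 4-byte form → F0 9F 98 92.
Concatenated (13 bytes): E1 BB BB ED 93 9E E0 AE 97 F0 9F 98 92.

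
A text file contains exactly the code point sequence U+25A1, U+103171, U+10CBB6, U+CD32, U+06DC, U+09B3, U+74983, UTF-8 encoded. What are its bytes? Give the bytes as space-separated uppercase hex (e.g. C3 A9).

E2 96 A1 F4 83 85 B1 F4 8C AE B6 EC B4 B2 DB 9C E0 A6 B3 F1 B4 A6 83

U+25A1: 3-byte form → E2 96 A1.
U+103171: 4-byte form → F4 83 85 B1.
U+10CBB6: 4-byte form → F4 8C AE B6.
U+CD32: 3-byte form → EC B4 B2.
U+06DC: 2-byte form → DB 9C.
U+09B3: 3-byte form → E0 A6 B3.
U+74983: 4-byte form → F1 B4 A6 83.
Concatenated (23 bytes): E2 96 A1 F4 83 85 B1 F4 8C AE B6 EC B4 B2 DB 9C E0 A6 B3 F1 B4 A6 83.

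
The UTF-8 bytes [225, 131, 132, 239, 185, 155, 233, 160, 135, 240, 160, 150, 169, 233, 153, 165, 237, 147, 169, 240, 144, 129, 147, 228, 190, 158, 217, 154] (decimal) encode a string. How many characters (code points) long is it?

Byte at offset 0: 0xE1 = 11100001 → 3-byte char (#1). Advance 3.
Byte at offset 3: 0xEF = 11101111 → 3-byte char (#2). Advance 3.
Byte at offset 6: 0xE9 = 11101001 → 3-byte char (#3). Advance 3.
Byte at offset 9: 0xF0 = 11110000 → 4-byte char (#4). Advance 4.
Byte at offset 13: 0xE9 = 11101001 → 3-byte char (#5). Advance 3.
Byte at offset 16: 0xED = 11101101 → 3-byte char (#6). Advance 3.
Byte at offset 19: 0xF0 = 11110000 → 4-byte char (#7). Advance 4.
Byte at offset 23: 0xE4 = 11100100 → 3-byte char (#8). Advance 3.
Byte at offset 26: 0xD9 = 11011001 → 2-byte char (#9). Advance 2.
Reached end at offset 28 after 9 code points.

9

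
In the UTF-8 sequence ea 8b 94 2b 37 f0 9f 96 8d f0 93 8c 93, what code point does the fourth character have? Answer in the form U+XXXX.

U+1F58D

Offset 0: leading byte 0xEA = 11101010 → 3-byte char #1 = EA 8B 94.
Offset 3: leading byte 0x2B = 00101011 → 1-byte char #2 = 2B.
Offset 4: leading byte 0x37 = 00110111 → 1-byte char #3 = 37.
Offset 5: leading byte 0xF0 = 11110000 → 4-byte char #4 = F0 9F 96 8D.
Leading byte 0xF0 = 11110000 matches 11110xxx → 4-byte sequence.
Byte 1: 0xF0 = 11110000, payload 000 (3 bits).
Byte 2: 0x9F = 10011111 (10xxxxxx ✓), payload 011111.
Byte 3: 0x96 = 10010110 (10xxxxxx ✓), payload 010110.
Byte 4: 0x8D = 10001101 (10xxxxxx ✓), payload 001101.
Concatenate: 000011111010110001101 = 0x1F58D (21 bits → U+1F58D).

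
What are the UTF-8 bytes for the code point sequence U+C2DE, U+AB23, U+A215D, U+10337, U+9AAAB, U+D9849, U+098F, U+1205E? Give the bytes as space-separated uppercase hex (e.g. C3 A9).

EC 8B 9E EA AC A3 F2 A2 85 9D F0 90 8C B7 F2 9A AA AB F3 99 A1 89 E0 A6 8F F0 92 81 9E

U+C2DE: 3-byte form → EC 8B 9E.
U+AB23: 3-byte form → EA AC A3.
U+A215D: 4-byte form → F2 A2 85 9D.
U+10337: 4-byte form → F0 90 8C B7.
U+9AAAB: 4-byte form → F2 9A AA AB.
U+D9849: 4-byte form → F3 99 A1 89.
U+098F: 3-byte form → E0 A6 8F.
U+1205E: 4-byte form → F0 92 81 9E.
Concatenated (29 bytes): EC 8B 9E EA AC A3 F2 A2 85 9D F0 90 8C B7 F2 9A AA AB F3 99 A1 89 E0 A6 8F F0 92 81 9E.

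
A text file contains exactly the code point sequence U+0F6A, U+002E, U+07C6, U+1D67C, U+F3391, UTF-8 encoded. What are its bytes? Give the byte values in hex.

U+0F6A: 3-byte form → E0 BD AA.
U+002E: 1-byte form → 2E.
U+07C6: 2-byte form → DF 86.
U+1D67C: 4-byte form → F0 9D 99 BC.
U+F3391: 4-byte form → F3 B3 8E 91.
Concatenated (14 bytes): E0 BD AA 2E DF 86 F0 9D 99 BC F3 B3 8E 91.

E0 BD AA 2E DF 86 F0 9D 99 BC F3 B3 8E 91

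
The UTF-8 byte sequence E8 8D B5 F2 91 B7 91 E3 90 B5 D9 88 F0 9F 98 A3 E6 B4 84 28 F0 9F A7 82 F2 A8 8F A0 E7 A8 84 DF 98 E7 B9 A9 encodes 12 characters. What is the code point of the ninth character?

U+A83E0

Offset 0: leading byte 0xE8 = 11101000 → 3-byte char #1 = E8 8D B5.
Offset 3: leading byte 0xF2 = 11110010 → 4-byte char #2 = F2 91 B7 91.
Offset 7: leading byte 0xE3 = 11100011 → 3-byte char #3 = E3 90 B5.
Offset 10: leading byte 0xD9 = 11011001 → 2-byte char #4 = D9 88.
Offset 12: leading byte 0xF0 = 11110000 → 4-byte char #5 = F0 9F 98 A3.
Offset 16: leading byte 0xE6 = 11100110 → 3-byte char #6 = E6 B4 84.
Offset 19: leading byte 0x28 = 00101000 → 1-byte char #7 = 28.
Offset 20: leading byte 0xF0 = 11110000 → 4-byte char #8 = F0 9F A7 82.
Offset 24: leading byte 0xF2 = 11110010 → 4-byte char #9 = F2 A8 8F A0.
Leading byte 0xF2 = 11110010 matches 11110xxx → 4-byte sequence.
Byte 1: 0xF2 = 11110010, payload 010 (3 bits).
Byte 2: 0xA8 = 10101000 (10xxxxxx ✓), payload 101000.
Byte 3: 0x8F = 10001111 (10xxxxxx ✓), payload 001111.
Byte 4: 0xA0 = 10100000 (10xxxxxx ✓), payload 100000.
Concatenate: 010101000001111100000 = 0xA83E0 (21 bits → U+A83E0).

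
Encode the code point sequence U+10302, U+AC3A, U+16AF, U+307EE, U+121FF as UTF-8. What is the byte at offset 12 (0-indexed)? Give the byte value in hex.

0x9F

U+10302 → 4-byte form F0 90 8C 82 at offsets 0–3.
U+AC3A → 3-byte form EA B0 BA at offsets 4–6.
U+16AF → 3-byte form E1 9A AF at offsets 7–9.
U+307EE → 4-byte form F0 B0 9F AE at offsets 10–13.
Offset 12 falls in char 4's range; it's byte 3 of F0 B0 9F AE = 0x9F.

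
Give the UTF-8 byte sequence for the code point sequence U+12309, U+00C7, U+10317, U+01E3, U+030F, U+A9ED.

F0 92 8C 89 C3 87 F0 90 8C 97 C7 A3 CC 8F EA A7 AD

U+12309: 4-byte form → F0 92 8C 89.
U+00C7: 2-byte form → C3 87.
U+10317: 4-byte form → F0 90 8C 97.
U+01E3: 2-byte form → C7 A3.
U+030F: 2-byte form → CC 8F.
U+A9ED: 3-byte form → EA A7 AD.
Concatenated (17 bytes): F0 92 8C 89 C3 87 F0 90 8C 97 C7 A3 CC 8F EA A7 AD.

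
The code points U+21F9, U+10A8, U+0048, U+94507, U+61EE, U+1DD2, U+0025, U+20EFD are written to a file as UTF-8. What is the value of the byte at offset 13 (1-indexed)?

1-indexed offset 13 is 0-indexed offset 12.
U+21F9 → 3-byte form E2 87 B9 at offsets 0–2.
U+10A8 → 3-byte form E1 82 A8 at offsets 3–5.
U+0048 → 1-byte form 48 at offsets 6–6.
U+94507 → 4-byte form F2 94 94 87 at offsets 7–10.
U+61EE → 3-byte form E6 87 AE at offsets 11–13.
Offset 12 falls in char 5's range; it's byte 2 of E6 87 AE = 0x87.

0x87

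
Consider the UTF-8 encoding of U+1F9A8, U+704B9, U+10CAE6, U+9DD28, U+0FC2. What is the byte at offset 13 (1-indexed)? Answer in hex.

1-indexed offset 13 is 0-indexed offset 12.
U+1F9A8 → 4-byte form F0 9F A6 A8 at offsets 0–3.
U+704B9 → 4-byte form F1 B0 92 B9 at offsets 4–7.
U+10CAE6 → 4-byte form F4 8C AB A6 at offsets 8–11.
U+9DD28 → 4-byte form F2 9D B4 A8 at offsets 12–15.
Offset 12 falls in char 4's range; it's byte 1 of F2 9D B4 A8 = 0xF2.

0xF2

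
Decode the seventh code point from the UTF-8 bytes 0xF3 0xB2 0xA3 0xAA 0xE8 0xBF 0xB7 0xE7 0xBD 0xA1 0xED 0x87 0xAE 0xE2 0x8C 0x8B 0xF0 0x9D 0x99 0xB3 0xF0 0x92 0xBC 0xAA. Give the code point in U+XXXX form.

Offset 0: leading byte 0xF3 = 11110011 → 4-byte char #1 = F3 B2 A3 AA.
Offset 4: leading byte 0xE8 = 11101000 → 3-byte char #2 = E8 BF B7.
Offset 7: leading byte 0xE7 = 11100111 → 3-byte char #3 = E7 BD A1.
Offset 10: leading byte 0xED = 11101101 → 3-byte char #4 = ED 87 AE.
Offset 13: leading byte 0xE2 = 11100010 → 3-byte char #5 = E2 8C 8B.
Offset 16: leading byte 0xF0 = 11110000 → 4-byte char #6 = F0 9D 99 B3.
Offset 20: leading byte 0xF0 = 11110000 → 4-byte char #7 = F0 92 BC AA.
Leading byte 0xF0 = 11110000 matches 11110xxx → 4-byte sequence.
Byte 1: 0xF0 = 11110000, payload 000 (3 bits).
Byte 2: 0x92 = 10010010 (10xxxxxx ✓), payload 010010.
Byte 3: 0xBC = 10111100 (10xxxxxx ✓), payload 111100.
Byte 4: 0xAA = 10101010 (10xxxxxx ✓), payload 101010.
Concatenate: 000010010111100101010 = 0x12F2A (21 bits → U+12F2A).

U+12F2A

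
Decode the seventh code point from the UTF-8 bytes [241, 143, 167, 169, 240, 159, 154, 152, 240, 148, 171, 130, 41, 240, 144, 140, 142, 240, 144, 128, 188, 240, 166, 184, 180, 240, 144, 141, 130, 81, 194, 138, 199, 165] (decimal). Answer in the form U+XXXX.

Offset 0: leading byte 0xF1 = 11110001 → 4-byte char #1 = F1 8F A7 A9.
Offset 4: leading byte 0xF0 = 11110000 → 4-byte char #2 = F0 9F 9A 98.
Offset 8: leading byte 0xF0 = 11110000 → 4-byte char #3 = F0 94 AB 82.
Offset 12: leading byte 0x29 = 00101001 → 1-byte char #4 = 29.
Offset 13: leading byte 0xF0 = 11110000 → 4-byte char #5 = F0 90 8C 8E.
Offset 17: leading byte 0xF0 = 11110000 → 4-byte char #6 = F0 90 80 BC.
Offset 21: leading byte 0xF0 = 11110000 → 4-byte char #7 = F0 A6 B8 B4.
Leading byte 0xF0 = 11110000 matches 11110xxx → 4-byte sequence.
Byte 1: 0xF0 = 11110000, payload 000 (3 bits).
Byte 2: 0xA6 = 10100110 (10xxxxxx ✓), payload 100110.
Byte 3: 0xB8 = 10111000 (10xxxxxx ✓), payload 111000.
Byte 4: 0xB4 = 10110100 (10xxxxxx ✓), payload 110100.
Concatenate: 000100110111000110100 = 0x26E34 (21 bits → U+26E34).

U+26E34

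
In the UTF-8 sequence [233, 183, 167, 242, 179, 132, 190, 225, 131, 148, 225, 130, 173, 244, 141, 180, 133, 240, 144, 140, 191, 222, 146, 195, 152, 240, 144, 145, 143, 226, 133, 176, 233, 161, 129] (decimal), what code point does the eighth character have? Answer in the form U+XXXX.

Offset 0: leading byte 0xE9 = 11101001 → 3-byte char #1 = E9 B7 A7.
Offset 3: leading byte 0xF2 = 11110010 → 4-byte char #2 = F2 B3 84 BE.
Offset 7: leading byte 0xE1 = 11100001 → 3-byte char #3 = E1 83 94.
Offset 10: leading byte 0xE1 = 11100001 → 3-byte char #4 = E1 82 AD.
Offset 13: leading byte 0xF4 = 11110100 → 4-byte char #5 = F4 8D B4 85.
Offset 17: leading byte 0xF0 = 11110000 → 4-byte char #6 = F0 90 8C BF.
Offset 21: leading byte 0xDE = 11011110 → 2-byte char #7 = DE 92.
Offset 23: leading byte 0xC3 = 11000011 → 2-byte char #8 = C3 98.
Leading byte 0xC3 = 11000011 matches 110xxxxx → 2-byte sequence.
Byte 1: 0xC3 = 11000011, payload 00011 (5 bits).
Byte 2: 0x98 = 10011000 (10xxxxxx ✓), payload 011000.
Concatenate: 00011011000 = 0xD8 (11 bits → U+00D8).

U+00D8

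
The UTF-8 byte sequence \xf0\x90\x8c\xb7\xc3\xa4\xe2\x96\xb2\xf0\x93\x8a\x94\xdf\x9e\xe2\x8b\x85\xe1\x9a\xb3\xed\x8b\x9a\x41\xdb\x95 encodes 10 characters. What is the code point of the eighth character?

U+D2DA

Offset 0: leading byte 0xF0 = 11110000 → 4-byte char #1 = F0 90 8C B7.
Offset 4: leading byte 0xC3 = 11000011 → 2-byte char #2 = C3 A4.
Offset 6: leading byte 0xE2 = 11100010 → 3-byte char #3 = E2 96 B2.
Offset 9: leading byte 0xF0 = 11110000 → 4-byte char #4 = F0 93 8A 94.
Offset 13: leading byte 0xDF = 11011111 → 2-byte char #5 = DF 9E.
Offset 15: leading byte 0xE2 = 11100010 → 3-byte char #6 = E2 8B 85.
Offset 18: leading byte 0xE1 = 11100001 → 3-byte char #7 = E1 9A B3.
Offset 21: leading byte 0xED = 11101101 → 3-byte char #8 = ED 8B 9A.
Leading byte 0xED = 11101101 matches 1110xxxx → 3-byte sequence.
Byte 1: 0xED = 11101101, payload 1101 (4 bits).
Byte 2: 0x8B = 10001011 (10xxxxxx ✓), payload 001011.
Byte 3: 0x9A = 10011010 (10xxxxxx ✓), payload 011010.
Concatenate: 1101001011011010 = 0xD2DA (16 bits → U+D2DA).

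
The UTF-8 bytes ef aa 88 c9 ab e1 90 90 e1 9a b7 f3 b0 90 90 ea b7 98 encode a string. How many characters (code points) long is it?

6

Byte at offset 0: 0xEF = 11101111 → 3-byte char (#1). Advance 3.
Byte at offset 3: 0xC9 = 11001001 → 2-byte char (#2). Advance 2.
Byte at offset 5: 0xE1 = 11100001 → 3-byte char (#3). Advance 3.
Byte at offset 8: 0xE1 = 11100001 → 3-byte char (#4). Advance 3.
Byte at offset 11: 0xF3 = 11110011 → 4-byte char (#5). Advance 4.
Byte at offset 15: 0xEA = 11101010 → 3-byte char (#6). Advance 3.
Reached end at offset 18 after 6 code points.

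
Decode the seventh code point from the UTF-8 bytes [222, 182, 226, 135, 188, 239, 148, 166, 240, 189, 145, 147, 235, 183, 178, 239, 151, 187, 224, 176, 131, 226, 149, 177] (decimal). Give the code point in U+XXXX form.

U+0C03

Offset 0: leading byte 0xDE = 11011110 → 2-byte char #1 = DE B6.
Offset 2: leading byte 0xE2 = 11100010 → 3-byte char #2 = E2 87 BC.
Offset 5: leading byte 0xEF = 11101111 → 3-byte char #3 = EF 94 A6.
Offset 8: leading byte 0xF0 = 11110000 → 4-byte char #4 = F0 BD 91 93.
Offset 12: leading byte 0xEB = 11101011 → 3-byte char #5 = EB B7 B2.
Offset 15: leading byte 0xEF = 11101111 → 3-byte char #6 = EF 97 BB.
Offset 18: leading byte 0xE0 = 11100000 → 3-byte char #7 = E0 B0 83.
Leading byte 0xE0 = 11100000 matches 1110xxxx → 3-byte sequence.
Byte 1: 0xE0 = 11100000, payload 0000 (4 bits).
Byte 2: 0xB0 = 10110000 (10xxxxxx ✓), payload 110000.
Byte 3: 0x83 = 10000011 (10xxxxxx ✓), payload 000011.
Concatenate: 0000110000000011 = 0xC03 (16 bits → U+0C03).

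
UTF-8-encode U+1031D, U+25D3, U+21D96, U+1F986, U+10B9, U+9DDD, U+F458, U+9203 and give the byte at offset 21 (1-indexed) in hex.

0x9D

1-indexed offset 21 is 0-indexed offset 20.
U+1031D → 4-byte form F0 90 8C 9D at offsets 0–3.
U+25D3 → 3-byte form E2 97 93 at offsets 4–6.
U+21D96 → 4-byte form F0 A1 B6 96 at offsets 7–10.
U+1F986 → 4-byte form F0 9F A6 86 at offsets 11–14.
U+10B9 → 3-byte form E1 82 B9 at offsets 15–17.
U+9DDD → 3-byte form E9 B7 9D at offsets 18–20.
Offset 20 falls in char 6's range; it's byte 3 of E9 B7 9D = 0x9D.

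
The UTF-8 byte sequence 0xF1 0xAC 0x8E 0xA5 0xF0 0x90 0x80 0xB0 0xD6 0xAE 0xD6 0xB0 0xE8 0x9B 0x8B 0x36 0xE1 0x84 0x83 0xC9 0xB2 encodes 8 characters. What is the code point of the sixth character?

Offset 0: leading byte 0xF1 = 11110001 → 4-byte char #1 = F1 AC 8E A5.
Offset 4: leading byte 0xF0 = 11110000 → 4-byte char #2 = F0 90 80 B0.
Offset 8: leading byte 0xD6 = 11010110 → 2-byte char #3 = D6 AE.
Offset 10: leading byte 0xD6 = 11010110 → 2-byte char #4 = D6 B0.
Offset 12: leading byte 0xE8 = 11101000 → 3-byte char #5 = E8 9B 8B.
Offset 15: leading byte 0x36 = 00110110 → 1-byte char #6 = 36.
Leading byte 0x36 = 00110110 matches 0xxxxxxx → 1-byte sequence.
Byte 1: 0x36 = 00110110, payload 0110110 (7 bits).
Concatenate: 0110110 = 0x36 (7 bits → U+0036).

U+0036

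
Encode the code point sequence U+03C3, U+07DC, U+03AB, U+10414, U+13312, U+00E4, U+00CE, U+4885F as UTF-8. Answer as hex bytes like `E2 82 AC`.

U+03C3: 2-byte form → CF 83.
U+07DC: 2-byte form → DF 9C.
U+03AB: 2-byte form → CE AB.
U+10414: 4-byte form → F0 90 90 94.
U+13312: 4-byte form → F0 93 8C 92.
U+00E4: 2-byte form → C3 A4.
U+00CE: 2-byte form → C3 8E.
U+4885F: 4-byte form → F1 88 A1 9F.
Concatenated (22 bytes): CF 83 DF 9C CE AB F0 90 90 94 F0 93 8C 92 C3 A4 C3 8E F1 88 A1 9F.

CF 83 DF 9C CE AB F0 90 90 94 F0 93 8C 92 C3 A4 C3 8E F1 88 A1 9F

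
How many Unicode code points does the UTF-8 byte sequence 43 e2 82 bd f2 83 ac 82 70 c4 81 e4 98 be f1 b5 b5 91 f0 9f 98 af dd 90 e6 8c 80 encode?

Byte at offset 0: 0x43 = 01000011 → 1-byte char (#1). Advance 1.
Byte at offset 1: 0xE2 = 11100010 → 3-byte char (#2). Advance 3.
Byte at offset 4: 0xF2 = 11110010 → 4-byte char (#3). Advance 4.
Byte at offset 8: 0x70 = 01110000 → 1-byte char (#4). Advance 1.
Byte at offset 9: 0xC4 = 11000100 → 2-byte char (#5). Advance 2.
Byte at offset 11: 0xE4 = 11100100 → 3-byte char (#6). Advance 3.
Byte at offset 14: 0xF1 = 11110001 → 4-byte char (#7). Advance 4.
Byte at offset 18: 0xF0 = 11110000 → 4-byte char (#8). Advance 4.
Byte at offset 22: 0xDD = 11011101 → 2-byte char (#9). Advance 2.
Byte at offset 24: 0xE6 = 11100110 → 3-byte char (#10). Advance 3.
Reached end at offset 27 after 10 code points.

10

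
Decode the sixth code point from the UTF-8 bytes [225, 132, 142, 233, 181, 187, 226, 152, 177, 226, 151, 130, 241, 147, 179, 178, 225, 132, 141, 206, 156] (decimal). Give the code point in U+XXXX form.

U+110D

Offset 0: leading byte 0xE1 = 11100001 → 3-byte char #1 = E1 84 8E.
Offset 3: leading byte 0xE9 = 11101001 → 3-byte char #2 = E9 B5 BB.
Offset 6: leading byte 0xE2 = 11100010 → 3-byte char #3 = E2 98 B1.
Offset 9: leading byte 0xE2 = 11100010 → 3-byte char #4 = E2 97 82.
Offset 12: leading byte 0xF1 = 11110001 → 4-byte char #5 = F1 93 B3 B2.
Offset 16: leading byte 0xE1 = 11100001 → 3-byte char #6 = E1 84 8D.
Leading byte 0xE1 = 11100001 matches 1110xxxx → 3-byte sequence.
Byte 1: 0xE1 = 11100001, payload 0001 (4 bits).
Byte 2: 0x84 = 10000100 (10xxxxxx ✓), payload 000100.
Byte 3: 0x8D = 10001101 (10xxxxxx ✓), payload 001101.
Concatenate: 0001000100001101 = 0x110D (16 bits → U+110D).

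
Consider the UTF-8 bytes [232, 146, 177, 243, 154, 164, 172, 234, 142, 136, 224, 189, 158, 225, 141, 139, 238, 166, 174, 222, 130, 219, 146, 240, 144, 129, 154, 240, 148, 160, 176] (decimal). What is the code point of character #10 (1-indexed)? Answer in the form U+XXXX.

Offset 0: leading byte 0xE8 = 11101000 → 3-byte char #1 = E8 92 B1.
Offset 3: leading byte 0xF3 = 11110011 → 4-byte char #2 = F3 9A A4 AC.
Offset 7: leading byte 0xEA = 11101010 → 3-byte char #3 = EA 8E 88.
Offset 10: leading byte 0xE0 = 11100000 → 3-byte char #4 = E0 BD 9E.
Offset 13: leading byte 0xE1 = 11100001 → 3-byte char #5 = E1 8D 8B.
Offset 16: leading byte 0xEE = 11101110 → 3-byte char #6 = EE A6 AE.
Offset 19: leading byte 0xDE = 11011110 → 2-byte char #7 = DE 82.
Offset 21: leading byte 0xDB = 11011011 → 2-byte char #8 = DB 92.
Offset 23: leading byte 0xF0 = 11110000 → 4-byte char #9 = F0 90 81 9A.
Offset 27: leading byte 0xF0 = 11110000 → 4-byte char #10 = F0 94 A0 B0.
Leading byte 0xF0 = 11110000 matches 11110xxx → 4-byte sequence.
Byte 1: 0xF0 = 11110000, payload 000 (3 bits).
Byte 2: 0x94 = 10010100 (10xxxxxx ✓), payload 010100.
Byte 3: 0xA0 = 10100000 (10xxxxxx ✓), payload 100000.
Byte 4: 0xB0 = 10110000 (10xxxxxx ✓), payload 110000.
Concatenate: 000010100100000110000 = 0x14830 (21 bits → U+14830).

U+14830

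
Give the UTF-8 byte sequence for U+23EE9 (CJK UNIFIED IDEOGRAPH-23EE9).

F0 A3 BB A9

U+23EE9 = 0x23EE9 = 147177 decimal. In range U+10000–U+10FFFF → 4-byte form: 11110xxx 10xxxxxx 10xxxxxx 10xxxxxx.
Binary (21 bits): 000100011111011101001.
Split 3+6+6+6: 000 | 100011 | 111011 | 101001.
Byte 1: 11110000 = 0xF0.
Byte 2: 10100011 = 0xA3.
Byte 3: 10111011 = 0xBB.
Byte 4: 10101001 = 0xA9.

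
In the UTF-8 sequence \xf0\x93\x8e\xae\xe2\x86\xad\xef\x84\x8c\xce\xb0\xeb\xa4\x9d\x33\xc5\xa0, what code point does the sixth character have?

Offset 0: leading byte 0xF0 = 11110000 → 4-byte char #1 = F0 93 8E AE.
Offset 4: leading byte 0xE2 = 11100010 → 3-byte char #2 = E2 86 AD.
Offset 7: leading byte 0xEF = 11101111 → 3-byte char #3 = EF 84 8C.
Offset 10: leading byte 0xCE = 11001110 → 2-byte char #4 = CE B0.
Offset 12: leading byte 0xEB = 11101011 → 3-byte char #5 = EB A4 9D.
Offset 15: leading byte 0x33 = 00110011 → 1-byte char #6 = 33.
Leading byte 0x33 = 00110011 matches 0xxxxxxx → 1-byte sequence.
Byte 1: 0x33 = 00110011, payload 0110011 (7 bits).
Concatenate: 0110011 = 0x33 (7 bits → U+0033).

U+0033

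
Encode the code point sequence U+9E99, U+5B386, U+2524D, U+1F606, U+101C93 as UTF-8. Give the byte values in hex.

E9 BA 99 F1 9B 8E 86 F0 A5 89 8D F0 9F 98 86 F4 81 B2 93

U+9E99: 3-byte form → E9 BA 99.
U+5B386: 4-byte form → F1 9B 8E 86.
U+2524D: 4-byte form → F0 A5 89 8D.
U+1F606: 4-byte form → F0 9F 98 86.
U+101C93: 4-byte form → F4 81 B2 93.
Concatenated (19 bytes): E9 BA 99 F1 9B 8E 86 F0 A5 89 8D F0 9F 98 86 F4 81 B2 93.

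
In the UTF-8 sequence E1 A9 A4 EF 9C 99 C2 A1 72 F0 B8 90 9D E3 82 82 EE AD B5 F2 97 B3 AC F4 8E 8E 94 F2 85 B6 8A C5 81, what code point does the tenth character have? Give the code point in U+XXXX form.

Offset 0: leading byte 0xE1 = 11100001 → 3-byte char #1 = E1 A9 A4.
Offset 3: leading byte 0xEF = 11101111 → 3-byte char #2 = EF 9C 99.
Offset 6: leading byte 0xC2 = 11000010 → 2-byte char #3 = C2 A1.
Offset 8: leading byte 0x72 = 01110010 → 1-byte char #4 = 72.
Offset 9: leading byte 0xF0 = 11110000 → 4-byte char #5 = F0 B8 90 9D.
Offset 13: leading byte 0xE3 = 11100011 → 3-byte char #6 = E3 82 82.
Offset 16: leading byte 0xEE = 11101110 → 3-byte char #7 = EE AD B5.
Offset 19: leading byte 0xF2 = 11110010 → 4-byte char #8 = F2 97 B3 AC.
Offset 23: leading byte 0xF4 = 11110100 → 4-byte char #9 = F4 8E 8E 94.
Offset 27: leading byte 0xF2 = 11110010 → 4-byte char #10 = F2 85 B6 8A.
Leading byte 0xF2 = 11110010 matches 11110xxx → 4-byte sequence.
Byte 1: 0xF2 = 11110010, payload 010 (3 bits).
Byte 2: 0x85 = 10000101 (10xxxxxx ✓), payload 000101.
Byte 3: 0xB6 = 10110110 (10xxxxxx ✓), payload 110110.
Byte 4: 0x8A = 10001010 (10xxxxxx ✓), payload 001010.
Concatenate: 010000101110110001010 = 0x85D8A (21 bits → U+85D8A).

U+85D8A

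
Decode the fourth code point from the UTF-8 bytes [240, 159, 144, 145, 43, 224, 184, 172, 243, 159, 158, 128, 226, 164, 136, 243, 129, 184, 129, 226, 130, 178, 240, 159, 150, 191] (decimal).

Offset 0: leading byte 0xF0 = 11110000 → 4-byte char #1 = F0 9F 90 91.
Offset 4: leading byte 0x2B = 00101011 → 1-byte char #2 = 2B.
Offset 5: leading byte 0xE0 = 11100000 → 3-byte char #3 = E0 B8 AC.
Offset 8: leading byte 0xF3 = 11110011 → 4-byte char #4 = F3 9F 9E 80.
Leading byte 0xF3 = 11110011 matches 11110xxx → 4-byte sequence.
Byte 1: 0xF3 = 11110011, payload 011 (3 bits).
Byte 2: 0x9F = 10011111 (10xxxxxx ✓), payload 011111.
Byte 3: 0x9E = 10011110 (10xxxxxx ✓), payload 011110.
Byte 4: 0x80 = 10000000 (10xxxxxx ✓), payload 000000.
Concatenate: 011011111011110000000 = 0xDF780 (21 bits → U+DF780).

U+DF780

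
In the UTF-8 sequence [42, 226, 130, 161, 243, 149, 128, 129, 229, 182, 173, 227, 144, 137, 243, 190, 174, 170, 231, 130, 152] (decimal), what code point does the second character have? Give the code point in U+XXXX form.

U+20A1

Offset 0: leading byte 0x2A = 00101010 → 1-byte char #1 = 2A.
Offset 1: leading byte 0xE2 = 11100010 → 3-byte char #2 = E2 82 A1.
Leading byte 0xE2 = 11100010 matches 1110xxxx → 3-byte sequence.
Byte 1: 0xE2 = 11100010, payload 0010 (4 bits).
Byte 2: 0x82 = 10000010 (10xxxxxx ✓), payload 000010.
Byte 3: 0xA1 = 10100001 (10xxxxxx ✓), payload 100001.
Concatenate: 0010000010100001 = 0x20A1 (16 bits → U+20A1).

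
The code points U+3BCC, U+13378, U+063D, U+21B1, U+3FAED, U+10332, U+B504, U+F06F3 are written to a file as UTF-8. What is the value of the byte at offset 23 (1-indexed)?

0x84

1-indexed offset 23 is 0-indexed offset 22.
U+3BCC → 3-byte form E3 AF 8C at offsets 0–2.
U+13378 → 4-byte form F0 93 8D B8 at offsets 3–6.
U+063D → 2-byte form D8 BD at offsets 7–8.
U+21B1 → 3-byte form E2 86 B1 at offsets 9–11.
U+3FAED → 4-byte form F0 BF AB AD at offsets 12–15.
U+10332 → 4-byte form F0 90 8C B2 at offsets 16–19.
U+B504 → 3-byte form EB 94 84 at offsets 20–22.
Offset 22 falls in char 7's range; it's byte 3 of EB 94 84 = 0x84.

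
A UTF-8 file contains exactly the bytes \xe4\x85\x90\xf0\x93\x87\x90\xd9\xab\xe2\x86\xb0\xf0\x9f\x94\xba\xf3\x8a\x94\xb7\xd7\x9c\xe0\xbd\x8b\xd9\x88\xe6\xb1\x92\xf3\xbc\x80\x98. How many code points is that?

11

Byte at offset 0: 0xE4 = 11100100 → 3-byte char (#1). Advance 3.
Byte at offset 3: 0xF0 = 11110000 → 4-byte char (#2). Advance 4.
Byte at offset 7: 0xD9 = 11011001 → 2-byte char (#3). Advance 2.
Byte at offset 9: 0xE2 = 11100010 → 3-byte char (#4). Advance 3.
Byte at offset 12: 0xF0 = 11110000 → 4-byte char (#5). Advance 4.
Byte at offset 16: 0xF3 = 11110011 → 4-byte char (#6). Advance 4.
Byte at offset 20: 0xD7 = 11010111 → 2-byte char (#7). Advance 2.
Byte at offset 22: 0xE0 = 11100000 → 3-byte char (#8). Advance 3.
Byte at offset 25: 0xD9 = 11011001 → 2-byte char (#9). Advance 2.
Byte at offset 27: 0xE6 = 11100110 → 3-byte char (#10). Advance 3.
Byte at offset 30: 0xF3 = 11110011 → 4-byte char (#11). Advance 4.
Reached end at offset 34 after 11 code points.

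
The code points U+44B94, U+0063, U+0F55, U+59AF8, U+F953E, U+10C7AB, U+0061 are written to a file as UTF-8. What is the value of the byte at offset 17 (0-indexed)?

U+44B94 → 4-byte form F1 84 AE 94 at offsets 0–3.
U+0063 → 1-byte form 63 at offsets 4–4.
U+0F55 → 3-byte form E0 BD 95 at offsets 5–7.
U+59AF8 → 4-byte form F1 99 AB B8 at offsets 8–11.
U+F953E → 4-byte form F3 B9 94 BE at offsets 12–15.
U+10C7AB → 4-byte form F4 8C 9E AB at offsets 16–19.
Offset 17 falls in char 6's range; it's byte 2 of F4 8C 9E AB = 0x8C.

0x8C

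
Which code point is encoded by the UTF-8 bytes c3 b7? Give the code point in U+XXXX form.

Leading byte 0xC3 = 11000011 matches 110xxxxx → 2-byte sequence.
Byte 1: 0xC3 = 11000011, payload 00011 (5 bits).
Byte 2: 0xB7 = 10110111 (10xxxxxx ✓), payload 110111.
Concatenate: 00011110111 = 0xF7 (11 bits → U+00F7).

U+00F7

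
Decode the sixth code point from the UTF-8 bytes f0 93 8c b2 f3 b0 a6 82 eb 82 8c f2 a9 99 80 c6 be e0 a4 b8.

Offset 0: leading byte 0xF0 = 11110000 → 4-byte char #1 = F0 93 8C B2.
Offset 4: leading byte 0xF3 = 11110011 → 4-byte char #2 = F3 B0 A6 82.
Offset 8: leading byte 0xEB = 11101011 → 3-byte char #3 = EB 82 8C.
Offset 11: leading byte 0xF2 = 11110010 → 4-byte char #4 = F2 A9 99 80.
Offset 15: leading byte 0xC6 = 11000110 → 2-byte char #5 = C6 BE.
Offset 17: leading byte 0xE0 = 11100000 → 3-byte char #6 = E0 A4 B8.
Leading byte 0xE0 = 11100000 matches 1110xxxx → 3-byte sequence.
Byte 1: 0xE0 = 11100000, payload 0000 (4 bits).
Byte 2: 0xA4 = 10100100 (10xxxxxx ✓), payload 100100.
Byte 3: 0xB8 = 10111000 (10xxxxxx ✓), payload 111000.
Concatenate: 0000100100111000 = 0x938 (16 bits → U+0938).

U+0938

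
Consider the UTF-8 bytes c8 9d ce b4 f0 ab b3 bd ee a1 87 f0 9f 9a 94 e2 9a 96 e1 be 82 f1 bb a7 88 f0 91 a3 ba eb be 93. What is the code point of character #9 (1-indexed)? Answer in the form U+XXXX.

U+118FA

Offset 0: leading byte 0xC8 = 11001000 → 2-byte char #1 = C8 9D.
Offset 2: leading byte 0xCE = 11001110 → 2-byte char #2 = CE B4.
Offset 4: leading byte 0xF0 = 11110000 → 4-byte char #3 = F0 AB B3 BD.
Offset 8: leading byte 0xEE = 11101110 → 3-byte char #4 = EE A1 87.
Offset 11: leading byte 0xF0 = 11110000 → 4-byte char #5 = F0 9F 9A 94.
Offset 15: leading byte 0xE2 = 11100010 → 3-byte char #6 = E2 9A 96.
Offset 18: leading byte 0xE1 = 11100001 → 3-byte char #7 = E1 BE 82.
Offset 21: leading byte 0xF1 = 11110001 → 4-byte char #8 = F1 BB A7 88.
Offset 25: leading byte 0xF0 = 11110000 → 4-byte char #9 = F0 91 A3 BA.
Leading byte 0xF0 = 11110000 matches 11110xxx → 4-byte sequence.
Byte 1: 0xF0 = 11110000, payload 000 (3 bits).
Byte 2: 0x91 = 10010001 (10xxxxxx ✓), payload 010001.
Byte 3: 0xA3 = 10100011 (10xxxxxx ✓), payload 100011.
Byte 4: 0xBA = 10111010 (10xxxxxx ✓), payload 111010.
Concatenate: 000010001100011111010 = 0x118FA (21 bits → U+118FA).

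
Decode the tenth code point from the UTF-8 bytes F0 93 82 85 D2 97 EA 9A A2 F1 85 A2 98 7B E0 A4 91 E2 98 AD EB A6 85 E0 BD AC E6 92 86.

Offset 0: leading byte 0xF0 = 11110000 → 4-byte char #1 = F0 93 82 85.
Offset 4: leading byte 0xD2 = 11010010 → 2-byte char #2 = D2 97.
Offset 6: leading byte 0xEA = 11101010 → 3-byte char #3 = EA 9A A2.
Offset 9: leading byte 0xF1 = 11110001 → 4-byte char #4 = F1 85 A2 98.
Offset 13: leading byte 0x7B = 01111011 → 1-byte char #5 = 7B.
Offset 14: leading byte 0xE0 = 11100000 → 3-byte char #6 = E0 A4 91.
Offset 17: leading byte 0xE2 = 11100010 → 3-byte char #7 = E2 98 AD.
Offset 20: leading byte 0xEB = 11101011 → 3-byte char #8 = EB A6 85.
Offset 23: leading byte 0xE0 = 11100000 → 3-byte char #9 = E0 BD AC.
Offset 26: leading byte 0xE6 = 11100110 → 3-byte char #10 = E6 92 86.
Leading byte 0xE6 = 11100110 matches 1110xxxx → 3-byte sequence.
Byte 1: 0xE6 = 11100110, payload 0110 (4 bits).
Byte 2: 0x92 = 10010010 (10xxxxxx ✓), payload 010010.
Byte 3: 0x86 = 10000110 (10xxxxxx ✓), payload 000110.
Concatenate: 0110010010000110 = 0x6486 (16 bits → U+6486).

U+6486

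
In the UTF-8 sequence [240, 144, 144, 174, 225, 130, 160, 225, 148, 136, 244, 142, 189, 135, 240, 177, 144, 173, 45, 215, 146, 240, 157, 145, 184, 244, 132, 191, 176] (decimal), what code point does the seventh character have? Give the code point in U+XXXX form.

Offset 0: leading byte 0xF0 = 11110000 → 4-byte char #1 = F0 90 90 AE.
Offset 4: leading byte 0xE1 = 11100001 → 3-byte char #2 = E1 82 A0.
Offset 7: leading byte 0xE1 = 11100001 → 3-byte char #3 = E1 94 88.
Offset 10: leading byte 0xF4 = 11110100 → 4-byte char #4 = F4 8E BD 87.
Offset 14: leading byte 0xF0 = 11110000 → 4-byte char #5 = F0 B1 90 AD.
Offset 18: leading byte 0x2D = 00101101 → 1-byte char #6 = 2D.
Offset 19: leading byte 0xD7 = 11010111 → 2-byte char #7 = D7 92.
Leading byte 0xD7 = 11010111 matches 110xxxxx → 2-byte sequence.
Byte 1: 0xD7 = 11010111, payload 10111 (5 bits).
Byte 2: 0x92 = 10010010 (10xxxxxx ✓), payload 010010.
Concatenate: 10111010010 = 0x5D2 (11 bits → U+05D2).

U+05D2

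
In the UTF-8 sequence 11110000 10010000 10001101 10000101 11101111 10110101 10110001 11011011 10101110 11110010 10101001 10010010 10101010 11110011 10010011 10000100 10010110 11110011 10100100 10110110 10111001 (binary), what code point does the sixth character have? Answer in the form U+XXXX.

Offset 0: leading byte 0xF0 = 11110000 → 4-byte char #1 = F0 90 8D 85.
Offset 4: leading byte 0xEF = 11101111 → 3-byte char #2 = EF B5 B1.
Offset 7: leading byte 0xDB = 11011011 → 2-byte char #3 = DB AE.
Offset 9: leading byte 0xF2 = 11110010 → 4-byte char #4 = F2 A9 92 AA.
Offset 13: leading byte 0xF3 = 11110011 → 4-byte char #5 = F3 93 84 96.
Offset 17: leading byte 0xF3 = 11110011 → 4-byte char #6 = F3 A4 B6 B9.
Leading byte 0xF3 = 11110011 matches 11110xxx → 4-byte sequence.
Byte 1: 0xF3 = 11110011, payload 011 (3 bits).
Byte 2: 0xA4 = 10100100 (10xxxxxx ✓), payload 100100.
Byte 3: 0xB6 = 10110110 (10xxxxxx ✓), payload 110110.
Byte 4: 0xB9 = 10111001 (10xxxxxx ✓), payload 111001.
Concatenate: 011100100110110111001 = 0xE4DB9 (21 bits → U+E4DB9).

U+E4DB9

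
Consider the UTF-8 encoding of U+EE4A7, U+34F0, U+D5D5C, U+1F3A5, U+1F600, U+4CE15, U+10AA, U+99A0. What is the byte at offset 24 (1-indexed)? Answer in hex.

1-indexed offset 24 is 0-indexed offset 23.
U+EE4A7 → 4-byte form F3 AE 92 A7 at offsets 0–3.
U+34F0 → 3-byte form E3 93 B0 at offsets 4–6.
U+D5D5C → 4-byte form F3 95 B5 9C at offsets 7–10.
U+1F3A5 → 4-byte form F0 9F 8E A5 at offsets 11–14.
U+1F600 → 4-byte form F0 9F 98 80 at offsets 15–18.
U+4CE15 → 4-byte form F1 8C B8 95 at offsets 19–22.
U+10AA → 3-byte form E1 82 AA at offsets 23–25.
Offset 23 falls in char 7's range; it's byte 1 of E1 82 AA = 0xE1.

0xE1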